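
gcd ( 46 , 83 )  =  1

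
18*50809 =914562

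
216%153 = 63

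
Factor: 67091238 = 2^1*3^2*3727291^1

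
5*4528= 22640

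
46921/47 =998 + 15/47  =  998.32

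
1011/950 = 1011/950 = 1.06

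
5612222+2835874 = 8448096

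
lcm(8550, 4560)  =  68400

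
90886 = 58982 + 31904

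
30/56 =15/28 = 0.54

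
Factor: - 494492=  -2^2*181^1*683^1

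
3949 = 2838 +1111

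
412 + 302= 714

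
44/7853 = 44/7853 = 0.01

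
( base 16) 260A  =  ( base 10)9738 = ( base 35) 7X8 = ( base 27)d9i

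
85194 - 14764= 70430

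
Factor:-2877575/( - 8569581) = 3^( - 1)*5^2*17^( - 1)*31^1 * 47^1*79^1*113^(-1)*1487^( -1)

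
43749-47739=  - 3990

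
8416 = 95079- 86663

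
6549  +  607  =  7156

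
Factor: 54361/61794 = 2^( - 1 )*3^ (  -  2)*3433^ (  -  1)*54361^1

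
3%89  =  3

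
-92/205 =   -  92/205 = -  0.45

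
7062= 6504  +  558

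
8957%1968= 1085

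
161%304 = 161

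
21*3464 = 72744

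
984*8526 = 8389584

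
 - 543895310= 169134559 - 713029869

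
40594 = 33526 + 7068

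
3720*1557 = 5792040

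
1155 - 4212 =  - 3057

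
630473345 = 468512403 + 161960942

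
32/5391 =32/5391 = 0.01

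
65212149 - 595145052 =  -529932903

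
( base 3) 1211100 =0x534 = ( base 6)10100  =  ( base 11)1001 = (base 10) 1332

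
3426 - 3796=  - 370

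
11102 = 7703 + 3399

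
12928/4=3232 = 3232.00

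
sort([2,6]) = [2,6]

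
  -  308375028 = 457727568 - 766102596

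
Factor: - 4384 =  - 2^5*137^1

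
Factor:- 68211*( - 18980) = 1294644780 = 2^2*3^2*5^1 * 11^1*13^2*53^1 * 73^1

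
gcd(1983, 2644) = 661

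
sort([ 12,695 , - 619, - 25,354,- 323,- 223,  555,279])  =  [  -  619, - 323, - 223, - 25,12,279 , 354,555,695]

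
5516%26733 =5516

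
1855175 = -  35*( - 53005)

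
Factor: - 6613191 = - 3^3 * 13^1*83^1*227^1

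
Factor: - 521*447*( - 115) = 26782005 = 3^1*5^1*23^1*149^1*521^1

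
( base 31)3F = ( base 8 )154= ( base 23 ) 4G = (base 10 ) 108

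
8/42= 4/21 = 0.19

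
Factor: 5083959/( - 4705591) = - 3^1*11^(  -  1)*41^1*41333^1 *427781^ ( - 1 ) 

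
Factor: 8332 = 2^2*2083^1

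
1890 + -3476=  - 1586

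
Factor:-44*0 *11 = 0 = 0^1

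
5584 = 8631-3047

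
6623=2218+4405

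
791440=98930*8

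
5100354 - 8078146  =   - 2977792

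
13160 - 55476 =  -42316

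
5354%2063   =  1228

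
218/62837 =218/62837 = 0.00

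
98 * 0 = 0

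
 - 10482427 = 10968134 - 21450561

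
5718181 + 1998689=7716870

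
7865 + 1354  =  9219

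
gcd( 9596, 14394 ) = 4798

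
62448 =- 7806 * ( - 8) 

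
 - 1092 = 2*( - 546)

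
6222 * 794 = 4940268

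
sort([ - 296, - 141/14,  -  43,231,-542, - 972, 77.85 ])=[ - 972,-542, - 296, - 43, - 141/14,  77.85,231]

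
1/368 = 1/368 = 0.00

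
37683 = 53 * 711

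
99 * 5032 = 498168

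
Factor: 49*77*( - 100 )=-377300 = - 2^2*5^2*7^3*11^1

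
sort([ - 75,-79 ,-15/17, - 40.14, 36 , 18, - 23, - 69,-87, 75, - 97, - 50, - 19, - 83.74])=[ - 97,-87,  -  83.74,  -  79, - 75,- 69,-50, - 40.14, - 23, - 19, - 15/17 , 18, 36,75 ]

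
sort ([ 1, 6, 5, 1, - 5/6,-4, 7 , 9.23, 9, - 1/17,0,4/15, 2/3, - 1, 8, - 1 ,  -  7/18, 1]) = [ - 4,  -  1, - 1, - 5/6, - 7/18,- 1/17, 0,  4/15,  2/3, 1, 1,1,5, 6,  7, 8, 9, 9.23 ]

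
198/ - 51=- 4+2/17  =  -  3.88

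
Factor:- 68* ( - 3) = 204=2^2*3^1*17^1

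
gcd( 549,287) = 1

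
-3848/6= - 1924/3 = - 641.33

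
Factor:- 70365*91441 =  - 6434245965 = -3^1*5^1*7^1*4691^1*13063^1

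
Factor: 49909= 29^1*1721^1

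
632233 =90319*7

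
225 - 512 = - 287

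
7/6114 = 7/6114 = 0.00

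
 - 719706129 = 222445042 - 942151171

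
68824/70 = 4916/5 = 983.20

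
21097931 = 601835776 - 580737845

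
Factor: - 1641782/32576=-820891/16288= -2^(-5)*509^(-1)*820891^1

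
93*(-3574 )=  - 332382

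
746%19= 5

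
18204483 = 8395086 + 9809397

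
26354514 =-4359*(-6046)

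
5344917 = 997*5361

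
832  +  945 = 1777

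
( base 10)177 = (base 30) 5R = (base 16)B1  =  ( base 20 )8h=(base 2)10110001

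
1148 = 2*574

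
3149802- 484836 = 2664966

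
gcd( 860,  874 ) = 2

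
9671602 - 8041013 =1630589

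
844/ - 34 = -422/17 = - 24.82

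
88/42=44/21 = 2.10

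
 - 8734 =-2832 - 5902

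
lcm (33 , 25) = 825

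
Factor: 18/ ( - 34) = -9/17 = - 3^2*17^( - 1)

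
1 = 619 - 618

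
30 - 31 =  - 1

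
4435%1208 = 811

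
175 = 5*35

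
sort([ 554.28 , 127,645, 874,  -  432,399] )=[ - 432, 127, 399, 554.28, 645, 874]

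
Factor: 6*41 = 2^1*3^1 * 41^1 = 246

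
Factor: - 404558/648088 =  - 407/652 = - 2^ (  -  2)*11^1*37^1*163^(  -  1 ) 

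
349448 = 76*4598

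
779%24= 11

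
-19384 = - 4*4846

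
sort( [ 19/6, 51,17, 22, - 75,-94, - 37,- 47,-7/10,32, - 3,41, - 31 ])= [-94, - 75,-47, - 37,-31, - 3,-7/10, 19/6,17, 22,32, 41,51]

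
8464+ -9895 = - 1431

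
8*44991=359928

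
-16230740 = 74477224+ - 90707964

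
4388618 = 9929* 442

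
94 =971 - 877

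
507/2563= 507/2563 = 0.20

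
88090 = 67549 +20541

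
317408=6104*52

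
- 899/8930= - 899/8930 = - 0.10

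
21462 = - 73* ( - 294 ) 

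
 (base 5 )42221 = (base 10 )2811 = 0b101011111011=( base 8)5373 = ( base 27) 3N3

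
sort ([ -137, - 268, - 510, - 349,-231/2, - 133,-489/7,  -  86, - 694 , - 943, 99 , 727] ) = [ - 943,-694,-510,- 349, - 268, - 137, - 133,-231/2,-86,-489/7,  99, 727 ]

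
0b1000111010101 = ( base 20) B85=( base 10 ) 4565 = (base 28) 5N1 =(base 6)33045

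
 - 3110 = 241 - 3351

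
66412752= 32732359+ 33680393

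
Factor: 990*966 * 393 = 375841620=2^2 * 3^4*5^1*7^1*11^1*23^1*131^1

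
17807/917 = 17807/917 = 19.42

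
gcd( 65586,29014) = 2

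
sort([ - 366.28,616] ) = [-366.28,616 ]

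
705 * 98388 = 69363540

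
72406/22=36203/11=3291.18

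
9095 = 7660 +1435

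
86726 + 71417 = 158143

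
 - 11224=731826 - 743050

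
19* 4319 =82061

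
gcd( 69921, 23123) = 1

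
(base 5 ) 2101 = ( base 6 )1140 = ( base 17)g4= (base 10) 276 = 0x114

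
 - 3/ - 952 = 3/952 = 0.00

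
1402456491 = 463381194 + 939075297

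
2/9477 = 2/9477 = 0.00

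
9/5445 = 1/605=0.00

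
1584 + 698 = 2282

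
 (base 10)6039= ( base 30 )6L9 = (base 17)13F4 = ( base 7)23415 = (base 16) 1797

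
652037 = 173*3769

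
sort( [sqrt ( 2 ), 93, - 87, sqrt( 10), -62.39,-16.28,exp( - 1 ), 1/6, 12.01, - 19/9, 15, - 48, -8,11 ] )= [  -  87, - 62.39, - 48, - 16.28, - 8, - 19/9, 1/6, exp( - 1), sqrt( 2),sqrt( 10 ), 11,12.01, 15, 93 ]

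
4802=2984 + 1818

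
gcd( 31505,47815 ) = 5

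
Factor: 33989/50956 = 2^( - 2)*41^1*829^1*12739^(-1 ) 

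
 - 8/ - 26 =4/13   =  0.31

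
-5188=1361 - 6549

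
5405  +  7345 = 12750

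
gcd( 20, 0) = 20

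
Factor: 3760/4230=2^3*3^( - 2) = 8/9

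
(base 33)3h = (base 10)116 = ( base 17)6e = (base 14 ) 84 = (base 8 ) 164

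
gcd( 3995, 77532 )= 1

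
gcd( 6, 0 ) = 6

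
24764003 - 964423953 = - 939659950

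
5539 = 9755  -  4216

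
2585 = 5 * 517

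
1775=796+979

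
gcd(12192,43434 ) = 762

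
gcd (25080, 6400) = 40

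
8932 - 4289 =4643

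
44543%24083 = 20460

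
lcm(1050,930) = 32550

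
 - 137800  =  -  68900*2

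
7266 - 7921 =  - 655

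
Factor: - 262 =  - 2^1*131^1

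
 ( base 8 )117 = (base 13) 61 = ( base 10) 79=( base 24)37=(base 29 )2l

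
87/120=29/40 = 0.72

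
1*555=555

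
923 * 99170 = 91533910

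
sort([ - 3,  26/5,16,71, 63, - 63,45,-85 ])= [- 85, - 63,  -  3  ,  26/5,16, 45,63, 71 ]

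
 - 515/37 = - 515/37 = -  13.92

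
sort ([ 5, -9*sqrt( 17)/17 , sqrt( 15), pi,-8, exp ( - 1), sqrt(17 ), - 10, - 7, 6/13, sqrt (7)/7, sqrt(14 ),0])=[ - 10, - 8, - 7, - 9 * sqrt( 17)/17, 0, exp( - 1), sqrt( 7 ) /7, 6/13 , pi, sqrt( 14), sqrt( 15),sqrt( 17), 5 ]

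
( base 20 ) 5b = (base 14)7d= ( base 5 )421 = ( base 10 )111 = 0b1101111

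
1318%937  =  381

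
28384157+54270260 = 82654417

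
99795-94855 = 4940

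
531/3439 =531/3439= 0.15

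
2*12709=25418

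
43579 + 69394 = 112973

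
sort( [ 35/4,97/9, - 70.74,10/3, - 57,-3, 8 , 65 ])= [ - 70.74,-57,  -  3, 10/3, 8,35/4, 97/9, 65]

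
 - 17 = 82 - 99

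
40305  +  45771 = 86076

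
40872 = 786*52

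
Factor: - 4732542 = -2^1* 3^2 *163^1*1613^1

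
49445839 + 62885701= 112331540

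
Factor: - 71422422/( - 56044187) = 2^1*3^1*31^( - 1)*47^1*233^1  *499^(-1)*1087^1* 3623^( - 1 )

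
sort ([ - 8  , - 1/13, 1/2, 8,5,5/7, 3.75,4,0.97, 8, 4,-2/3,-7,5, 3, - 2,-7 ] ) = [ - 8,-7, - 7, - 2, - 2/3 , - 1/13, 1/2, 5/7,0.97, 3,3.75 , 4, 4,5 , 5, 8, 8] 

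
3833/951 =4 + 29/951=4.03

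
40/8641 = 40/8641 =0.00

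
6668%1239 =473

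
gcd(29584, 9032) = 8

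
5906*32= 188992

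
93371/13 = 7182+5/13 = 7182.38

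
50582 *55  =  2782010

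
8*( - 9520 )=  - 76160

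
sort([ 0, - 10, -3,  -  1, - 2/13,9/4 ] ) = [-10, - 3, - 1, - 2/13,0,9/4] 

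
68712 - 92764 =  - 24052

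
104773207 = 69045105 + 35728102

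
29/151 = 29/151 = 0.19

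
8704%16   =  0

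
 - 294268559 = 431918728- 726187287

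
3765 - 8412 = -4647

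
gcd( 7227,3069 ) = 99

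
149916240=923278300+  -  773362060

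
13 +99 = 112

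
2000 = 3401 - 1401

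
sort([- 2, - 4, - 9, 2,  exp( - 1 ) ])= [ - 9, - 4,-2,exp( - 1 ) , 2] 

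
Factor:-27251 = - 7^1*17^1*229^1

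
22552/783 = 28 + 628/783= 28.80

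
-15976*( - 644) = 10288544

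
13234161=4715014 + 8519147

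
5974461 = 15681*381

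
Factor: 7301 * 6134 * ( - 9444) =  -2^3*3^1 *7^2 * 149^1*787^1 * 3067^1 = - 422943250296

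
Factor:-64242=-2^1*3^2*43^1*83^1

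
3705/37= 3705/37= 100.14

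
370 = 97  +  273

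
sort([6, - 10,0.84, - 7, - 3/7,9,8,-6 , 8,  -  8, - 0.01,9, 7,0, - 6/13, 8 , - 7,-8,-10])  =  [ - 10, - 10 ,-8, - 8,  -  7,-7 , - 6,  -  6/13,  -  3/7,  -  0.01, 0,0.84, 6, 7,8, 8,8,9,  9 ]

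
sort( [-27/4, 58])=[  -  27/4,58]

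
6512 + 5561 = 12073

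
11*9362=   102982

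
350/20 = 35/2 = 17.50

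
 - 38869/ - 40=38869/40 = 971.73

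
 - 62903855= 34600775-97504630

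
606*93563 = 56699178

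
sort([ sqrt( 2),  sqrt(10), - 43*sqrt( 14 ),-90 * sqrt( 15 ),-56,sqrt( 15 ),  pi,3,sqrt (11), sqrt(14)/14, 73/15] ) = [-90 * sqrt (15), - 43*sqrt( 14), - 56,sqrt(14 ) /14, sqrt( 2 ), 3, pi,sqrt(10) , sqrt(11),sqrt( 15),  73/15] 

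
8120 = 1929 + 6191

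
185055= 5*37011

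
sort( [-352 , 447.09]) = [-352,447.09 ]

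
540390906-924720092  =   - 384329186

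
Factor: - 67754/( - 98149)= 2^1*19^1*61^( - 1)*1609^(-1 )*1783^1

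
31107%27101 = 4006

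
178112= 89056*2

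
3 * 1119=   3357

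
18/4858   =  9/2429  =  0.00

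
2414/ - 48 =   -  1207/24 =- 50.29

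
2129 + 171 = 2300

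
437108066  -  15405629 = 421702437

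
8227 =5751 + 2476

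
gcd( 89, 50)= 1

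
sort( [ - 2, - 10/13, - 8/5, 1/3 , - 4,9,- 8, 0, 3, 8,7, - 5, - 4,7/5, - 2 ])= [ - 8,-5,-4,-4, - 2, - 2, - 8/5, - 10/13,0,1/3,7/5, 3, 7,8, 9] 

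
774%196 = 186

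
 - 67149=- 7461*9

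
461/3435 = 461/3435 = 0.13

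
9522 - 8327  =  1195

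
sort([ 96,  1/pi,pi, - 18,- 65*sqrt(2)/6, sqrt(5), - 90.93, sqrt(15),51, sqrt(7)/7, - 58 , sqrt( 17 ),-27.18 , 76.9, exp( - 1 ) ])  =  [ -90.93,  -  58, - 27.18, - 18, - 65 *sqrt( 2)/6,1/pi,exp( - 1 ),  sqrt(7 ) /7,sqrt ( 5 ),pi,sqrt( 15 ), sqrt(17 ),51, 76.9, 96] 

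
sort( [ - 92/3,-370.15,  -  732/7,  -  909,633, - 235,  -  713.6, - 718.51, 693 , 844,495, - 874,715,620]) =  [ - 909, - 874, - 718.51, - 713.6,- 370.15, - 235, - 732/7, - 92/3, 495, 620, 633,  693, 715,844] 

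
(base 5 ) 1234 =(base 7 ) 365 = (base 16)C2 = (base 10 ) 194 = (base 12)142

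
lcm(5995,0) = 0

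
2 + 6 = 8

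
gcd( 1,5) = 1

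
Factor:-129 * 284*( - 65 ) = 2^2*3^1 *5^1*13^1*43^1*71^1 = 2381340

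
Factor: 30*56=2^4*3^1*5^1*7^1 = 1680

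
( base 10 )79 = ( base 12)67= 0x4F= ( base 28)2N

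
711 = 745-34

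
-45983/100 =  - 460 + 17/100=- 459.83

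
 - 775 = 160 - 935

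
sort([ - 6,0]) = [-6,0]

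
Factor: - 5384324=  - 2^2*11^1 * 79^1*1549^1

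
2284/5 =456 + 4/5  =  456.80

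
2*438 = 876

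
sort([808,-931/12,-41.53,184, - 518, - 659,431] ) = [-659,-518,  -  931/12 ,- 41.53,184,431,808] 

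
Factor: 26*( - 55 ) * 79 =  - 2^1 * 5^1*11^1*13^1*79^1 =- 112970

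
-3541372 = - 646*5482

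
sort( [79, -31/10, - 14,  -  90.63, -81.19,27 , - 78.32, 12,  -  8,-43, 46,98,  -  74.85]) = [ - 90.63, - 81.19,  -  78.32 , - 74.85 , - 43, - 14, - 8, - 31/10, 12, 27,46, 79  ,  98]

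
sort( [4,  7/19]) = [ 7/19, 4]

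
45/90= 1/2   =  0.50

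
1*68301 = 68301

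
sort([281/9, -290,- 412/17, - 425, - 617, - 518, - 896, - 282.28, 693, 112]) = [ -896, - 617, - 518, - 425, - 290, - 282.28, - 412/17,281/9,112, 693]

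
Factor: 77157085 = 5^1*547^1*28211^1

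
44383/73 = 607+ 72/73 = 607.99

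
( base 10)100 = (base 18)5a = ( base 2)1100100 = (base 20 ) 50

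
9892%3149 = 445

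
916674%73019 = 40446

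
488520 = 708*690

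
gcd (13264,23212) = 3316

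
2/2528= 1/1264 = 0.00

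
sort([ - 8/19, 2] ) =[ - 8/19, 2] 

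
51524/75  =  51524/75 =686.99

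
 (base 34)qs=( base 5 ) 12122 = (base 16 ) 390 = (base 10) 912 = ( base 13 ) 552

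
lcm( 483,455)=31395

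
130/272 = 65/136= 0.48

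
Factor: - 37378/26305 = - 2^1*5^( - 1 )*11^1*1699^1*5261^( - 1)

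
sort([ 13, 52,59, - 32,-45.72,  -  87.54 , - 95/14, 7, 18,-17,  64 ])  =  [ -87.54, - 45.72, - 32,-17,-95/14, 7, 13,18, 52,59, 64 ] 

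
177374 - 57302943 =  - 57125569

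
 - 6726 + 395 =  - 6331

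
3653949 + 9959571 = 13613520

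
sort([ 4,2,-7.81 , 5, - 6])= [ - 7.81,-6, 2,  4,5]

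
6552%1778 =1218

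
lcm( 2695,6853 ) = 239855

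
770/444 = 385/222= 1.73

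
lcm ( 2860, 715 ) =2860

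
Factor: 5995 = 5^1 * 11^1 *109^1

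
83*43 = 3569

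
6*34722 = 208332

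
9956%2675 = 1931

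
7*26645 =186515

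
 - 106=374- 480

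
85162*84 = 7153608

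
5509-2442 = 3067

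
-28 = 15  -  43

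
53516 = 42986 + 10530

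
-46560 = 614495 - 661055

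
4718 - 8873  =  -4155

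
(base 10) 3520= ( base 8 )6700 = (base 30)3RA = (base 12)2054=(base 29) 45B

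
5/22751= 5/22751 = 0.00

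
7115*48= 341520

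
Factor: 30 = 2^1*3^1*5^1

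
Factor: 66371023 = 1117^1*59419^1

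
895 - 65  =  830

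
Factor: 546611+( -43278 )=503333 = 97^1*5189^1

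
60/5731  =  60/5731 = 0.01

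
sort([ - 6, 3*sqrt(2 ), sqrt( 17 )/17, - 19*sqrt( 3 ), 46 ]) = [  -  19*sqrt( 3) , - 6, sqrt(17)/17 , 3*sqrt(2), 46]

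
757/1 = 757 =757.00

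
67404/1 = 67404 = 67404.00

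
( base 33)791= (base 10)7921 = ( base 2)1111011110001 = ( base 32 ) 7nh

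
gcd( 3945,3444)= 3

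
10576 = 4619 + 5957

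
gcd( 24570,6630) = 390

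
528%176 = 0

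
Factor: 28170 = 2^1*3^2*5^1*313^1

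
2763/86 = 32 + 11/86 = 32.13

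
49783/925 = 49783/925 = 53.82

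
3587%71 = 37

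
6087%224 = 39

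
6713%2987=739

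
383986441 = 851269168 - 467282727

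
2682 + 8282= 10964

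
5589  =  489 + 5100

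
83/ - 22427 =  -83/22427 =- 0.00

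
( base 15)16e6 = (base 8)11515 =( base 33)4ho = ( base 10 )4941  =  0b1001101001101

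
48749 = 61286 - 12537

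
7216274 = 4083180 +3133094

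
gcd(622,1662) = 2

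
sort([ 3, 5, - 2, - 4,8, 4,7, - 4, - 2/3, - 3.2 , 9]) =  [ - 4,  -  4,-3.2,-2, - 2/3,3,  4, 5 , 7 , 8, 9]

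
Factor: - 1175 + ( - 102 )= - 1277=- 1277^1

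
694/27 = 694/27=25.70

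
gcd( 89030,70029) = 1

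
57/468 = 19/156= 0.12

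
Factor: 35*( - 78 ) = -2^1*3^1*5^1*7^1*13^1 = - 2730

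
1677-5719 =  - 4042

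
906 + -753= 153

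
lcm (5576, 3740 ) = 306680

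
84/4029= 28/1343=0.02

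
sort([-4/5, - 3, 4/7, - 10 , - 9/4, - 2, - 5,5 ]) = [ - 10, - 5, - 3, - 9/4, - 2, - 4/5,  4/7,5 ] 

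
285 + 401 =686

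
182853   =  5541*33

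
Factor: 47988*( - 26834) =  - 1287709992 =- 2^3* 3^2 * 31^1*43^1 * 13417^1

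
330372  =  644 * 513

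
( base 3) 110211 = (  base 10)346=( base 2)101011010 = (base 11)295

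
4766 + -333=4433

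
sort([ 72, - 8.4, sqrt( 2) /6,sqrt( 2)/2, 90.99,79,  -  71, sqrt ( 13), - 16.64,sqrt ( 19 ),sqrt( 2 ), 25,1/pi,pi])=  [ - 71, - 16.64, - 8.4,  sqrt(2)/6,1/pi, sqrt( 2)/2,  sqrt ( 2),pi,  sqrt(13 ), sqrt( 19 ) , 25, 72, 79,90.99 ]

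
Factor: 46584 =2^3*3^2*647^1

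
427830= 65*6582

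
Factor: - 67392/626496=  - 27/251 = - 3^3*251^( - 1)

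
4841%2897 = 1944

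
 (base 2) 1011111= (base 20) 4F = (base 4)1133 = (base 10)95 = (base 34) 2R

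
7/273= 1/39 =0.03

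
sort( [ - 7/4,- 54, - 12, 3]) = [ - 54, - 12,- 7/4,3] 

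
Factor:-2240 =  - 2^6*5^1  *  7^1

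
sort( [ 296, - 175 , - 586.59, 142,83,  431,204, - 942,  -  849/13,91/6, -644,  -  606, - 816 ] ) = [ - 942, - 816, - 644,  -  606, - 586.59, - 175, - 849/13,91/6, 83, 142 , 204, 296,431]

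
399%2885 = 399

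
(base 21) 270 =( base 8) 2005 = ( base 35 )te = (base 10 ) 1029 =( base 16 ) 405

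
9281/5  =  1856 + 1/5 = 1856.20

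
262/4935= 262/4935 = 0.05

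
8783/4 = 2195+3/4 = 2195.75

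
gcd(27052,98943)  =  1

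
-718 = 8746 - 9464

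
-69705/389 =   -  69705/389= - 179.19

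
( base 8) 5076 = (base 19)750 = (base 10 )2622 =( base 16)a3e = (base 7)10434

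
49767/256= 49767/256 = 194.40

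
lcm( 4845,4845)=4845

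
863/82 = 10  +  43/82  =  10.52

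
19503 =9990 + 9513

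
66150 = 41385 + 24765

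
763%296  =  171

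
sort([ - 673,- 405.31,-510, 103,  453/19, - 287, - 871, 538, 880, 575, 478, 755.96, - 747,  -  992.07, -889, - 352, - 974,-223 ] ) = [ - 992.07, - 974, - 889, - 871, - 747, - 673, - 510 , - 405.31, - 352,-287, - 223, 453/19, 103, 478, 538, 575, 755.96, 880] 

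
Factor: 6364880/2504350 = 2^3*5^( - 1 ) * 50087^(- 1)*79561^1= 636488/250435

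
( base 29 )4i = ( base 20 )6e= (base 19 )71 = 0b10000110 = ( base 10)134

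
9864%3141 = 441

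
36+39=75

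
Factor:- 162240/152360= -312/293  =  - 2^3*3^1*13^1*293^(-1)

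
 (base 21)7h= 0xa4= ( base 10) 164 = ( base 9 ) 202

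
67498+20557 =88055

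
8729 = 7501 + 1228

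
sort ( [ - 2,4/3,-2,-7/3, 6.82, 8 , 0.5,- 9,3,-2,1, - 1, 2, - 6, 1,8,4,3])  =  [  -  9, - 6, - 7/3, - 2,  -  2, -2 , - 1,0.5,1,1, 4/3,2,3,3,4,6.82 , 8,8]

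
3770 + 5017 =8787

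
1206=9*134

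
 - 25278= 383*(-66)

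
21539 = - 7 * (- 3077 )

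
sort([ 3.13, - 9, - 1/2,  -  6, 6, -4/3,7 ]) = [- 9 ,-6,-4/3,  -  1/2,3.13, 6  ,  7] 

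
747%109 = 93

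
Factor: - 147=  - 3^1*7^2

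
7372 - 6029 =1343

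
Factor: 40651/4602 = 53/6 =2^( - 1 )*3^(-1 )*53^1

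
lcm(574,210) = 8610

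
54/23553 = 6/2617=0.00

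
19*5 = 95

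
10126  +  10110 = 20236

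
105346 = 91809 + 13537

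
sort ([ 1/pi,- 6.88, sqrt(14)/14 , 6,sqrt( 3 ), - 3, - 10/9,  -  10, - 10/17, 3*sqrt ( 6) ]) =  [ - 10, - 6.88, - 3,  -  10/9,-10/17, sqrt( 14 ) /14,1/pi, sqrt(3 ),6, 3*sqrt ( 6)] 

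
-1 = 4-5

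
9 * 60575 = 545175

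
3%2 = 1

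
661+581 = 1242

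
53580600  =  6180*8670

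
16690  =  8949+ 7741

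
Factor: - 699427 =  - 699427^1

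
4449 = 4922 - 473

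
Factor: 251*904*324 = 73516896 = 2^5*3^4*113^1*251^1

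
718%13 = 3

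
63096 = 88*717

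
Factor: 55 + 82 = 137^1  =  137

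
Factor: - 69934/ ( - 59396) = 73/62 = 2^(-1)*31^( - 1)*73^1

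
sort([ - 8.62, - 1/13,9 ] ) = [-8.62, - 1/13,9]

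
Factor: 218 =2^1*109^1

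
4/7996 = 1/1999=0.00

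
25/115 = 5/23 = 0.22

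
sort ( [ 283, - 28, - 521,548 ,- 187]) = [ - 521, - 187, - 28 , 283, 548 ]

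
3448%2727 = 721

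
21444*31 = 664764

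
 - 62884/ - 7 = 8983 +3/7 = 8983.43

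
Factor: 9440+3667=3^1*17^1*257^1 = 13107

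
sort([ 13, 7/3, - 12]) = [ - 12,7/3  ,  13]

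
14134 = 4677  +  9457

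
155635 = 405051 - 249416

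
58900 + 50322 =109222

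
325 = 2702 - 2377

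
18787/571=32 + 515/571 =32.90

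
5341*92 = 491372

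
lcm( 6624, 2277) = 72864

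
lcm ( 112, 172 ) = 4816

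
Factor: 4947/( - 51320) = -2^ ( - 3) * 3^1*5^( -1)*17^1*97^1*1283^( - 1 )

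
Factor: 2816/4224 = 2/3 =2^1*3^( - 1 ) 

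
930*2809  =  2612370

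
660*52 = 34320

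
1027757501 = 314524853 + 713232648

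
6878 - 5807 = 1071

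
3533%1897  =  1636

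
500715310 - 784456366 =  - 283741056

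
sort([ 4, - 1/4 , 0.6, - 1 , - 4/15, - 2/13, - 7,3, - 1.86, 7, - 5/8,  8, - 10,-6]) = [ - 10, - 7, - 6, - 1.86, - 1, - 5/8, - 4/15, - 1/4, - 2/13, 0.6,3,4, 7,8 ] 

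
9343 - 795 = 8548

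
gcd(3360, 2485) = 35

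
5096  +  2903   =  7999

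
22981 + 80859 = 103840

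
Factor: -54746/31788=  -  31/18 = -  2^( - 1)*3^( - 2)*31^1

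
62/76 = 31/38 =0.82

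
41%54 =41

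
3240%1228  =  784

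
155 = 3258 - 3103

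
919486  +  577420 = 1496906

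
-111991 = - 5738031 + 5626040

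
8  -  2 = 6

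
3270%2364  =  906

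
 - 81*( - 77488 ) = 6276528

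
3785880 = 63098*60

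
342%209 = 133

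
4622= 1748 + 2874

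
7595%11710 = 7595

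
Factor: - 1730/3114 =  - 3^ ( - 2)*5^1 = - 5/9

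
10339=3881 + 6458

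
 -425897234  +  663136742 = 237239508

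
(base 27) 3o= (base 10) 105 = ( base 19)5A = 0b1101001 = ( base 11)96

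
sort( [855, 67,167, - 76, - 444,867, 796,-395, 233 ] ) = [ - 444,-395, - 76,67, 167, 233,796, 855, 867] 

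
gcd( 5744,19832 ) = 8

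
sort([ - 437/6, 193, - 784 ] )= [ - 784, - 437/6 , 193 ]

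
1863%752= 359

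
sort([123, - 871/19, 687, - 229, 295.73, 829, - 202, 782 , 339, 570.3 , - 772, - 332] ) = [ - 772, - 332, - 229, - 202 , - 871/19,123 , 295.73,339 , 570.3,687,782, 829 ]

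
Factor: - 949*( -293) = 278057 = 13^1*73^1 *293^1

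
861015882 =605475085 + 255540797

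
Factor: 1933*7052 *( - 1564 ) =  - 2^4*17^1*23^1*41^1*43^1*1933^1=- 21319691024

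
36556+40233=76789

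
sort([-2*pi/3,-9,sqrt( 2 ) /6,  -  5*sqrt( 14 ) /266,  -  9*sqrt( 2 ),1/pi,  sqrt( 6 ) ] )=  [ - 9*sqrt( 2),-9, - 2*pi/3, - 5 *sqrt(14)/266, sqrt( 2)/6,1/pi, sqrt (6) ] 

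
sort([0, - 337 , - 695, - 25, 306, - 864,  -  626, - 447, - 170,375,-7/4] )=[ - 864, - 695, - 626 , -447, - 337 ,-170, - 25,  -  7/4,0,306,375]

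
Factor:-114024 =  - 2^3*3^1*4751^1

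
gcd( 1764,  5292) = 1764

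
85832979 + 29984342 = 115817321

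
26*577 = 15002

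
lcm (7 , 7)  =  7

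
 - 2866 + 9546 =6680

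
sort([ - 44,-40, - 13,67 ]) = [ - 44, - 40, - 13,67]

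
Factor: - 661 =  - 661^1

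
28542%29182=28542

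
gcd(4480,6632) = 8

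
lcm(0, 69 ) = 0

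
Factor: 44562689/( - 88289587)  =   - 37^1*193^( - 1)*457459^ ( - 1 )*1204397^1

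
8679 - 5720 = 2959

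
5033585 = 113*44545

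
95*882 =83790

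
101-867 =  - 766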